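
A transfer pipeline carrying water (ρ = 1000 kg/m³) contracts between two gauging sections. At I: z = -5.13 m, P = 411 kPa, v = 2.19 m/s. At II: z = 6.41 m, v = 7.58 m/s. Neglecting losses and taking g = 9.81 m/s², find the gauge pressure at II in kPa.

P₂ ≈ 271 kPa

Pressure head at I: ψ₁ = P₁/(ρg) = 411×1000 / (1000 × 9.81) = 41.90 m.
Velocity heads: v₁²/2g = 2.19²/19.62 = 0.244 m; v₂²/2g = 7.58²/19.62 = 2.928 m.
Total head H = z₁ + ψ₁ + v₁²/2g = -5.13 + 41.90 + 0.244 = 37.01 m.
ψ₂ = H − z₂ − v₂²/2g = 37.01 − 6.41 − 2.928 = 27.67 m.
P₂ = ρgψ₂ = 1000 × 9.81 × 27.67 ≈ 271 kPa.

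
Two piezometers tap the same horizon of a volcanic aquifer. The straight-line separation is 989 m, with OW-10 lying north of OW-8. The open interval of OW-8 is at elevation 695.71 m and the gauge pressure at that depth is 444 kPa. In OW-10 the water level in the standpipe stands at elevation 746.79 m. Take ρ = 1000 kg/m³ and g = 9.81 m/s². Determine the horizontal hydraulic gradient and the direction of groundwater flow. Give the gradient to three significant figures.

Pressure head at OW-8: ψ = P/(ρg) = 444×1000 / (1000 × 9.81) = 45.26 m.
Total head at OW-8: h = z + ψ = 695.71 + 45.26 = 740.97 m.
Total head at OW-10: h = 746.79 m (water level in the piezometer is the total head).
Head difference: h(OW-8) − h(OW-10) = 740.97 − 746.79 = -5.82 m.
Hydraulic gradient: i = |Δh| / L = 5.82 / 989 = 0.00588.
Flow is from higher to lower head: from OW-10 toward OW-8, i.e. toward the south.

i ≈ 0.00588; groundwater flows toward the south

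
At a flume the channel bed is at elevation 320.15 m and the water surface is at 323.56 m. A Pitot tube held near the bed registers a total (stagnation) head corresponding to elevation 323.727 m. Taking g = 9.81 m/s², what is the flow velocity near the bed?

Near the bed, under hydrostatic conditions, the piezometric head (z + ψ) equals the free-surface elevation, 323.56 m.
Velocity head = total − piezometric = 323.727 − 323.56 = 0.167 m.
v = √(2g·h_v) = √(2 × 9.81 × 0.167) = 1.81 m/s.

v ≈ 1.81 m/s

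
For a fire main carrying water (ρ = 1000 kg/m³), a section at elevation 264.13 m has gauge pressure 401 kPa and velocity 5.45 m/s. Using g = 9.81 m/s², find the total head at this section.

Pressure head ψ = P/(ρg) = 401×1000 / (1000 × 9.81) = 40.88 m.
Velocity head = v²/(2g) = 5.45² / (2 × 9.81) = 1.514 m.
h = z + ψ + v²/(2g) = 264.13 + 40.88 + 1.514 = 306.52 m.

h ≈ 306.52 m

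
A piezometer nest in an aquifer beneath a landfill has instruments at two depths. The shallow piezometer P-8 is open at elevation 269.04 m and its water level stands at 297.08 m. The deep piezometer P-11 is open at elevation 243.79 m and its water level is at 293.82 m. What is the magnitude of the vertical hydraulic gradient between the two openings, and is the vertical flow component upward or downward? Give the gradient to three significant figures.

|i_v| ≈ 0.129; vertical flow is downward

Total head at P-8: h = 297.08 m (water level in the standpipe).
Total head at P-11: h = 293.82 m.
Δh = h(P-8) − h(P-11) = 297.08 − 293.82 = 3.26 m.
Vertical separation Δz = 269.04 − 243.79 = 25.25 m.
|i_v| = |Δh| / Δz = 3.26 / 25.25 = 0.129.
Head is higher in the shallow piezometer, so vertical flow is downward (recharge condition).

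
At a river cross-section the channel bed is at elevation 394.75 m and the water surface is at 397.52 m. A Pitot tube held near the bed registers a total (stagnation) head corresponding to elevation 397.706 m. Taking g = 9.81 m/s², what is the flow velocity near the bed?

v ≈ 1.91 m/s

Near the bed, under hydrostatic conditions, the piezometric head (z + ψ) equals the free-surface elevation, 397.52 m.
Velocity head = total − piezometric = 397.706 − 397.52 = 0.186 m.
v = √(2g·h_v) = √(2 × 9.81 × 0.186) = 1.91 m/s.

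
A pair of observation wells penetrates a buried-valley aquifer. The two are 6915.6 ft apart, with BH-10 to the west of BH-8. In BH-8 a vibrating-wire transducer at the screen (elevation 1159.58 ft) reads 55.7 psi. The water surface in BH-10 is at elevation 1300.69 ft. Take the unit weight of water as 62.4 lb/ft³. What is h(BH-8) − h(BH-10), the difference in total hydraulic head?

Pressure head at BH-8: ψ = 144·P/γ = 144 × 55.7 / 62.4 = 128.54 ft.
Total head at BH-8: h = z + ψ = 1159.58 + 128.54 = 1288.12 ft.
Total head at BH-10: h = 1300.69 ft (water level in the piezometer is the total head).
Head difference: h(BH-8) − h(BH-10) = 1288.12 − 1300.69 = -12.57 ft.

Δh ≈ -12.57 ft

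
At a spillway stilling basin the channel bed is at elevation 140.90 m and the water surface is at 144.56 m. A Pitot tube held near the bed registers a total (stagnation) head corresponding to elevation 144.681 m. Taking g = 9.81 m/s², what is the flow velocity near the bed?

v ≈ 1.54 m/s

Near the bed, under hydrostatic conditions, the piezometric head (z + ψ) equals the free-surface elevation, 144.56 m.
Velocity head = total − piezometric = 144.681 − 144.56 = 0.121 m.
v = √(2g·h_v) = √(2 × 9.81 × 0.121) = 1.54 m/s.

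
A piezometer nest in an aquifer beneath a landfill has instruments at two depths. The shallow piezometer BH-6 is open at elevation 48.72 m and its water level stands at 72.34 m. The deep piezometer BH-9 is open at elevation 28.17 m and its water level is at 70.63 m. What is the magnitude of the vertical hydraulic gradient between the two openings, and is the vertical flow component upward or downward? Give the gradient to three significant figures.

|i_v| ≈ 0.0832; vertical flow is downward

Total head at BH-6: h = 72.34 m (water level in the standpipe).
Total head at BH-9: h = 70.63 m.
Δh = h(BH-6) − h(BH-9) = 72.34 − 70.63 = 1.71 m.
Vertical separation Δz = 48.72 − 28.17 = 20.55 m.
|i_v| = |Δh| / Δz = 1.71 / 20.55 = 0.0832.
Head is higher in the shallow piezometer, so vertical flow is downward (recharge condition).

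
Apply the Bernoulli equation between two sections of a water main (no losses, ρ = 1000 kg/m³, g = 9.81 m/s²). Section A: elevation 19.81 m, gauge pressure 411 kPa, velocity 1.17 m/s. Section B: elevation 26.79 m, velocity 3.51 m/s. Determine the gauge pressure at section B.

P₂ ≈ 337 kPa

Pressure head at A: ψ₁ = P₁/(ρg) = 411×1000 / (1000 × 9.81) = 41.90 m.
Velocity heads: v₁²/2g = 1.17²/19.62 = 0.070 m; v₂²/2g = 3.51²/19.62 = 0.628 m.
Total head H = z₁ + ψ₁ + v₁²/2g = 19.81 + 41.90 + 0.070 = 61.78 m.
ψ₂ = H − z₂ − v₂²/2g = 61.78 − 26.79 − 0.628 = 34.36 m.
P₂ = ρgψ₂ = 1000 × 9.81 × 34.36 ≈ 337 kPa.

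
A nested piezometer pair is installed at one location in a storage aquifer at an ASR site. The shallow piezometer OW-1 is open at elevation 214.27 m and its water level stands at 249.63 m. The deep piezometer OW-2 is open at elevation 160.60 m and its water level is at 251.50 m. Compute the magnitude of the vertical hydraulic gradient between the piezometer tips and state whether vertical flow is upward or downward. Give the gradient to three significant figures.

Total head at OW-1: h = 249.63 m (water level in the standpipe).
Total head at OW-2: h = 251.50 m.
Δh = h(OW-1) − h(OW-2) = 249.63 − 251.50 = -1.87 m.
Vertical separation Δz = 214.27 − 160.60 = 53.67 m.
|i_v| = |Δh| / Δz = 1.87 / 53.67 = 0.0348.
Head is higher in the deep piezometer, so vertical flow is upward (discharge condition).

|i_v| ≈ 0.0348; vertical flow is upward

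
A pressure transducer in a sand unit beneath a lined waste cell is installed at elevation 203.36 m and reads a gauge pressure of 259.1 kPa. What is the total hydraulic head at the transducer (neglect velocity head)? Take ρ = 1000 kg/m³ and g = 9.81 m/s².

ψ = P/(ρg) = 259.1×1000 / (1000 × 9.81) = 26.41 m.
h = z + ψ = 203.36 + 26.41 = 229.77 m.

h ≈ 229.77 m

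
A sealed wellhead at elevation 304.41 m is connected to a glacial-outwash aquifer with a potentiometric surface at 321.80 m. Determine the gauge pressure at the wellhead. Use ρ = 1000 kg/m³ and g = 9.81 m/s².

Head above the cap: Δh = 321.80 − 304.41 = 17.39 m.
P = ρgΔh = 1000 × 9.81 × 17.39 = 170596 Pa ≈ 171 kPa.

P ≈ 171 kPa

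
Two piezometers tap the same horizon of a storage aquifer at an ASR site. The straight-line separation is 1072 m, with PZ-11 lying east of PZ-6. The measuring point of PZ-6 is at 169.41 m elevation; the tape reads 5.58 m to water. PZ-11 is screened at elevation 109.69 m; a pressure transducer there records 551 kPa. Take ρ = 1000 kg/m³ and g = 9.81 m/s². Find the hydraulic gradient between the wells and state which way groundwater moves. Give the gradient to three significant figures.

i ≈ 0.00189; groundwater flows toward the west

Total head at PZ-6: h = 169.41 − 5.58 = 163.83 m.
Pressure head at PZ-11: ψ = P/(ρg) = 551×1000 / (1000 × 9.81) = 56.17 m.
Total head at PZ-11: h = z + ψ = 109.69 + 56.17 = 165.86 m.
Head difference: h(PZ-6) − h(PZ-11) = 163.83 − 165.86 = -2.03 m.
Hydraulic gradient: i = |Δh| / L = 2.03 / 1072 = 0.00189.
Flow is from higher to lower head: from PZ-11 toward PZ-6, i.e. toward the west.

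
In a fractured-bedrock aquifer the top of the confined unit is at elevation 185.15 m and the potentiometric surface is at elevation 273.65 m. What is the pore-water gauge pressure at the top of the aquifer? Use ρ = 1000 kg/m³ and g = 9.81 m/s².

P ≈ 868 kPa

Pressure head at the aquifer top: ψ = h − z = 273.65 − 185.15 = 88.50 m.
P = ρgψ = 1000 × 9.81 × 88.50 = 868185 Pa ≈ 868 kPa.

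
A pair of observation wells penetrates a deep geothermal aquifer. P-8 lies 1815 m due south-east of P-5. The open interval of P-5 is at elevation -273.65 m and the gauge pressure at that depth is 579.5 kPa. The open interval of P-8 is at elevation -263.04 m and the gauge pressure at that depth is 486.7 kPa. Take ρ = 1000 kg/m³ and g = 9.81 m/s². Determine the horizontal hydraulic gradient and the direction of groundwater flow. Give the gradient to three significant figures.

i ≈ 0.000634; groundwater flows toward the north-west

Pressure head at P-5: ψ = P/(ρg) = 579.5×1000 / (1000 × 9.81) = 59.07 m.
Total head at P-5: h = z + ψ = -273.65 + 59.07 = -214.58 m.
Pressure head at P-8: ψ = P/(ρg) = 486.7×1000 / (1000 × 9.81) = 49.61 m.
Total head at P-8: h = z + ψ = -263.04 + 49.61 = -213.43 m.
Head difference: h(P-5) − h(P-8) = -214.58 − (-213.43) = -1.15 m.
Hydraulic gradient: i = |Δh| / L = 1.15 / 1815 = 0.000634.
Flow is from higher to lower head: from P-8 toward P-5, i.e. toward the north-west.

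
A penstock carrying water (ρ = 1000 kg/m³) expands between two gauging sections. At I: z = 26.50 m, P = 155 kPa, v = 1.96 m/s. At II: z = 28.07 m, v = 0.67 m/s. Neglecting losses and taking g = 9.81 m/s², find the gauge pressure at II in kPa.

Pressure head at I: ψ₁ = P₁/(ρg) = 155×1000 / (1000 × 9.81) = 15.80 m.
Velocity heads: v₁²/2g = 1.96²/19.62 = 0.196 m; v₂²/2g = 0.67²/19.62 = 0.023 m.
Total head H = z₁ + ψ₁ + v₁²/2g = 26.50 + 15.80 + 0.196 = 42.50 m.
ψ₂ = H − z₂ − v₂²/2g = 42.50 − 28.07 − 0.023 = 14.41 m.
P₂ = ρgψ₂ = 1000 × 9.81 × 14.41 ≈ 141 kPa.

P₂ ≈ 141 kPa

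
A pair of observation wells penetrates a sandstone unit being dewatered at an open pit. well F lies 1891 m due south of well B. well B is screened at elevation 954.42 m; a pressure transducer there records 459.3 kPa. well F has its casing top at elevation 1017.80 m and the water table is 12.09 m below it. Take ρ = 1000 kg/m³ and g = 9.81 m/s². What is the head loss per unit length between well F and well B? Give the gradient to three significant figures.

i ≈ 0.00236 m/m

Pressure head at well B: ψ = P/(ρg) = 459.3×1000 / (1000 × 9.81) = 46.82 m.
Total head at well B: h = z + ψ = 954.42 + 46.82 = 1001.24 m.
Total head at well F: h = 1017.80 − 12.09 = 1005.71 m.
Head difference: h(well B) − h(well F) = 1001.24 − 1005.71 = -4.47 m.
Hydraulic gradient: i = |Δh| / L = 4.47 / 1891 = 0.00236.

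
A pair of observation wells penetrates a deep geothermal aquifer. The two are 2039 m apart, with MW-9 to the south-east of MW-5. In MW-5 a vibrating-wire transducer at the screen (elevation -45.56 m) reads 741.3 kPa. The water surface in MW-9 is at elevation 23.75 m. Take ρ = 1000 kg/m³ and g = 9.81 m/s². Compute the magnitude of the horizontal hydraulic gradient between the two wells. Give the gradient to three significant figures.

i ≈ 0.00307

Pressure head at MW-5: ψ = P/(ρg) = 741.3×1000 / (1000 × 9.81) = 75.57 m.
Total head at MW-5: h = z + ψ = -45.56 + 75.57 = 30.01 m.
Total head at MW-9: h = 23.75 m (water level in the piezometer is the total head).
Head difference: h(MW-5) − h(MW-9) = 30.01 − 23.75 = 6.26 m.
Hydraulic gradient: i = |Δh| / L = 6.26 / 2039 = 0.00307.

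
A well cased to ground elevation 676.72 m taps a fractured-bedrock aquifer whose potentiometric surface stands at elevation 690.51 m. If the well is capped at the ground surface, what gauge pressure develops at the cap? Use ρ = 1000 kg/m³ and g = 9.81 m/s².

P ≈ 135 kPa

Head above the cap: Δh = 690.51 − 676.72 = 13.79 m.
P = ρgΔh = 1000 × 9.81 × 13.79 = 135280 Pa ≈ 135 kPa.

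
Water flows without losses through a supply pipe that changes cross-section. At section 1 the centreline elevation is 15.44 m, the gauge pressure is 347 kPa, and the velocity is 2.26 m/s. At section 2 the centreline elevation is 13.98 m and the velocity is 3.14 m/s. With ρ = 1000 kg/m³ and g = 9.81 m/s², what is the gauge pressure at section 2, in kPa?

Pressure head at 1: ψ₁ = P₁/(ρg) = 347×1000 / (1000 × 9.81) = 35.37 m.
Velocity heads: v₁²/2g = 2.26²/19.62 = 0.260 m; v₂²/2g = 3.14²/19.62 = 0.503 m.
Total head H = z₁ + ψ₁ + v₁²/2g = 15.44 + 35.37 + 0.260 = 51.07 m.
ψ₂ = H − z₂ − v₂²/2g = 51.07 − 13.98 − 0.503 = 36.59 m.
P₂ = ρgψ₂ = 1000 × 9.81 × 36.59 ≈ 359 kPa.

P₂ ≈ 359 kPa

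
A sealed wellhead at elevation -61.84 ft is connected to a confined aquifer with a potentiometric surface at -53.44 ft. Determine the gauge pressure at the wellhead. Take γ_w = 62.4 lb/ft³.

Head above the cap: Δh = -53.44 − (-61.84) = 8.40 ft.
P = γΔh/144 = 62.4 × 8.40 / 144 = 3.64 psi.

P ≈ 3.64 psi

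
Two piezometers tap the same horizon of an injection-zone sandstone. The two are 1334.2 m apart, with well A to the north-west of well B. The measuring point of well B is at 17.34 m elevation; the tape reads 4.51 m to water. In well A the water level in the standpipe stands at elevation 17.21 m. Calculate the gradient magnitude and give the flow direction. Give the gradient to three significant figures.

Total head at well B: h = 17.34 − 4.51 = 12.83 m.
Total head at well A: h = 17.21 m (water level in the piezometer is the total head).
Head difference: h(well B) − h(well A) = 12.83 − 17.21 = -4.38 m.
Hydraulic gradient: i = |Δh| / L = 4.38 / 1334.2 = 0.00328.
Flow is from higher to lower head: from well A toward well B, i.e. toward the south-east.

i ≈ 0.00328; groundwater flows toward the south-east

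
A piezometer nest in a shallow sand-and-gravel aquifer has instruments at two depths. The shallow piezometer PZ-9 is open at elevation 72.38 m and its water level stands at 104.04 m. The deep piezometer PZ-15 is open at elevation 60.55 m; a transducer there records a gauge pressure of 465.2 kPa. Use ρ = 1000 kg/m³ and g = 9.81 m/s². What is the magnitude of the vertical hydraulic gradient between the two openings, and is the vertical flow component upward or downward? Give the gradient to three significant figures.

Total head at PZ-9: h = 104.04 m (water level in the standpipe).
Pressure head at PZ-15: ψ = P/(ρg) = 465.2×1000 / (1000 × 9.81) = 47.42 m.
Total head at PZ-15: h = z + ψ = 60.55 + 47.42 = 107.97 m.
Δh = h(PZ-9) − h(PZ-15) = 104.04 − 107.97 = -3.93 m.
Vertical separation Δz = 72.38 − 60.55 = 11.83 m.
|i_v| = |Δh| / Δz = 3.93 / 11.83 = 0.332.
Head is higher in the deep piezometer, so vertical flow is upward (discharge condition).

|i_v| ≈ 0.332; vertical flow is upward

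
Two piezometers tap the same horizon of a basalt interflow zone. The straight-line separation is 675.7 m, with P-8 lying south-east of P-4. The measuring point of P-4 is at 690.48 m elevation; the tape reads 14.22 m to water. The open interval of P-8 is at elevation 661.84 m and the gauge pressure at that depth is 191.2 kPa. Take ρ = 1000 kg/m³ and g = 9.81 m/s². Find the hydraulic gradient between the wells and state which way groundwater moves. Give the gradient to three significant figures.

Total head at P-4: h = 690.48 − 14.22 = 676.26 m.
Pressure head at P-8: ψ = P/(ρg) = 191.2×1000 / (1000 × 9.81) = 19.49 m.
Total head at P-8: h = z + ψ = 661.84 + 19.49 = 681.33 m.
Head difference: h(P-4) − h(P-8) = 676.26 − 681.33 = -5.07 m.
Hydraulic gradient: i = |Δh| / L = 5.07 / 675.7 = 0.00750.
Flow is from higher to lower head: from P-8 toward P-4, i.e. toward the north-west.

i ≈ 0.00750; groundwater flows toward the north-west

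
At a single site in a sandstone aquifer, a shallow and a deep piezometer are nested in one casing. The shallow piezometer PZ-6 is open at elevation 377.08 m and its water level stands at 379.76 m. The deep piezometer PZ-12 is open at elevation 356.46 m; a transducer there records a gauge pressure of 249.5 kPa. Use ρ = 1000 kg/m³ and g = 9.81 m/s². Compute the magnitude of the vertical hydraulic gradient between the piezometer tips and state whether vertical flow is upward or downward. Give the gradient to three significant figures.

Total head at PZ-6: h = 379.76 m (water level in the standpipe).
Pressure head at PZ-12: ψ = P/(ρg) = 249.5×1000 / (1000 × 9.81) = 25.43 m.
Total head at PZ-12: h = z + ψ = 356.46 + 25.43 = 381.89 m.
Δh = h(PZ-6) − h(PZ-12) = 379.76 − 381.89 = -2.13 m.
Vertical separation Δz = 377.08 − 356.46 = 20.62 m.
|i_v| = |Δh| / Δz = 2.13 / 20.62 = 0.103.
Head is higher in the deep piezometer, so vertical flow is upward (discharge condition).

|i_v| ≈ 0.103; vertical flow is upward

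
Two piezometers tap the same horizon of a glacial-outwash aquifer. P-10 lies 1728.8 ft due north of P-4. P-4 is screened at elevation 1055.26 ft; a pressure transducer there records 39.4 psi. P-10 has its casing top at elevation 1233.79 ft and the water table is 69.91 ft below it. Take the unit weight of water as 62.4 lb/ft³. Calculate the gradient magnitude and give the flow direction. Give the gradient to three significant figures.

i ≈ 0.0102; groundwater flows toward the south

Pressure head at P-4: ψ = 144·P/γ = 144 × 39.4 / 62.4 = 90.92 ft.
Total head at P-4: h = z + ψ = 1055.26 + 90.92 = 1146.18 ft.
Total head at P-10: h = 1233.79 − 69.91 = 1163.88 ft.
Head difference: h(P-4) − h(P-10) = 1146.18 − 1163.88 = -17.70 ft.
Hydraulic gradient: i = |Δh| / L = 17.70 / 1728.8 = 0.0102.
Flow is from higher to lower head: from P-10 toward P-4, i.e. toward the south.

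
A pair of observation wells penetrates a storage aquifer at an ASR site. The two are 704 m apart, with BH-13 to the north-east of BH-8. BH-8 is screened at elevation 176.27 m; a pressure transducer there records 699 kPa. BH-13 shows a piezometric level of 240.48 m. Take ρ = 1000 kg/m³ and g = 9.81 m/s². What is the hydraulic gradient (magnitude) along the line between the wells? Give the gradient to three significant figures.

Pressure head at BH-8: ψ = P/(ρg) = 699×1000 / (1000 × 9.81) = 71.25 m.
Total head at BH-8: h = z + ψ = 176.27 + 71.25 = 247.52 m.
Total head at BH-13: h = 240.48 m (water level in the piezometer is the total head).
Head difference: h(BH-8) − h(BH-13) = 247.52 − 240.48 = 7.04 m.
Hydraulic gradient: i = |Δh| / L = 7.04 / 704 = 0.0100.

i ≈ 0.0100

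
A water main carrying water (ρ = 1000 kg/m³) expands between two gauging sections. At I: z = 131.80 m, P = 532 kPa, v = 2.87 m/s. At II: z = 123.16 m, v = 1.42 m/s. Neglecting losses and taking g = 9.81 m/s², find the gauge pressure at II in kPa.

Pressure head at I: ψ₁ = P₁/(ρg) = 532×1000 / (1000 × 9.81) = 54.23 m.
Velocity heads: v₁²/2g = 2.87²/19.62 = 0.420 m; v₂²/2g = 1.42²/19.62 = 0.103 m.
Total head H = z₁ + ψ₁ + v₁²/2g = 131.80 + 54.23 + 0.420 = 186.45 m.
ψ₂ = H − z₂ − v₂²/2g = 186.45 − 123.16 − 0.103 = 63.19 m.
P₂ = ρgψ₂ = 1000 × 9.81 × 63.19 ≈ 620 kPa.

P₂ ≈ 620 kPa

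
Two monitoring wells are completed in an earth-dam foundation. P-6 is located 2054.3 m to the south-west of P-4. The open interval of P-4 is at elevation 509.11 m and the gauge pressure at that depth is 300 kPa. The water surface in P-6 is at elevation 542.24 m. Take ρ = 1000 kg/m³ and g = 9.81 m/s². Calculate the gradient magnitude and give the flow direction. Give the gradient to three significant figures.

i ≈ 0.00124; groundwater flows toward the north-east

Pressure head at P-4: ψ = P/(ρg) = 300×1000 / (1000 × 9.81) = 30.58 m.
Total head at P-4: h = z + ψ = 509.11 + 30.58 = 539.69 m.
Total head at P-6: h = 542.24 m (water level in the piezometer is the total head).
Head difference: h(P-4) − h(P-6) = 539.69 − 542.24 = -2.55 m.
Hydraulic gradient: i = |Δh| / L = 2.55 / 2054.3 = 0.00124.
Flow is from higher to lower head: from P-6 toward P-4, i.e. toward the north-east.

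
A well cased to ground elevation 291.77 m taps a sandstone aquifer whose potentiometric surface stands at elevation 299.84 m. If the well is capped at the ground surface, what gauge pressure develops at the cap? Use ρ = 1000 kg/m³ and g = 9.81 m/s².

P ≈ 79.2 kPa

Head above the cap: Δh = 299.84 − 291.77 = 8.07 m.
P = ρgΔh = 1000 × 9.81 × 8.07 = 79167 Pa ≈ 79.2 kPa.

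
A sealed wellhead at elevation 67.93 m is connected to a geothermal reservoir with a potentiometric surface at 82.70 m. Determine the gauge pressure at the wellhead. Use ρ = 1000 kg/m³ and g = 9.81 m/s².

Head above the cap: Δh = 82.70 − 67.93 = 14.77 m.
P = ρgΔh = 1000 × 9.81 × 14.77 = 144894 Pa ≈ 145 kPa.

P ≈ 145 kPa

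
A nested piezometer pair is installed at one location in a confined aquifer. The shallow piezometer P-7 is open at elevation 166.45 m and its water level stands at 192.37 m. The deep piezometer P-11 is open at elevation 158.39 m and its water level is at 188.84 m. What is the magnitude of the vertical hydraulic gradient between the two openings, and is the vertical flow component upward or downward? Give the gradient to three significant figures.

Total head at P-7: h = 192.37 m (water level in the standpipe).
Total head at P-11: h = 188.84 m.
Δh = h(P-7) − h(P-11) = 192.37 − 188.84 = 3.53 m.
Vertical separation Δz = 166.45 − 158.39 = 8.06 m.
|i_v| = |Δh| / Δz = 3.53 / 8.06 = 0.438.
Head is higher in the shallow piezometer, so vertical flow is downward (recharge condition).

|i_v| ≈ 0.438; vertical flow is downward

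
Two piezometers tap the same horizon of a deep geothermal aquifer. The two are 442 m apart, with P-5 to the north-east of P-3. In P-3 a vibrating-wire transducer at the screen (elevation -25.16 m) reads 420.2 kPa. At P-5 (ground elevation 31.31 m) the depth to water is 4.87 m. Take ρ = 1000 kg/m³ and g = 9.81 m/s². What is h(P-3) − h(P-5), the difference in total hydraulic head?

Pressure head at P-3: ψ = P/(ρg) = 420.2×1000 / (1000 × 9.81) = 42.83 m.
Total head at P-3: h = z + ψ = -25.16 + 42.83 = 17.67 m.
Total head at P-5: h = 31.31 − 4.87 = 26.44 m.
Head difference: h(P-3) − h(P-5) = 17.67 − 26.44 = -8.77 m.

Δh ≈ -8.77 m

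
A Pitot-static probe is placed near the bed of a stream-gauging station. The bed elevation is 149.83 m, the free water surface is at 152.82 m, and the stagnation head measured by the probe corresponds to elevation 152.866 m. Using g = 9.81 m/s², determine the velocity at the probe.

v ≈ 0.950 m/s

Near the bed, under hydrostatic conditions, the piezometric head (z + ψ) equals the free-surface elevation, 152.82 m.
Velocity head = total − piezometric = 152.866 − 152.82 = 0.046 m.
v = √(2g·h_v) = √(2 × 9.81 × 0.046) = 0.950 m/s.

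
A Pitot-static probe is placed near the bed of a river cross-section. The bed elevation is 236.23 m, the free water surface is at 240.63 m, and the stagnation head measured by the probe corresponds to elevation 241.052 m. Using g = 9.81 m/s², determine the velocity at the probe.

Near the bed, under hydrostatic conditions, the piezometric head (z + ψ) equals the free-surface elevation, 240.63 m.
Velocity head = total − piezometric = 241.052 − 240.63 = 0.422 m.
v = √(2g·h_v) = √(2 × 9.81 × 0.422) = 2.88 m/s.

v ≈ 2.88 m/s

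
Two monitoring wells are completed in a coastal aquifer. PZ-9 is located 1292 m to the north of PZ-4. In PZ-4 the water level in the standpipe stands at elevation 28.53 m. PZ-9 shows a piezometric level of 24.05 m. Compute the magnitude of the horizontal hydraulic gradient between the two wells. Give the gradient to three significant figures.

Total head at PZ-4: h = 28.53 m (water level in the piezometer is the total head).
Total head at PZ-9: h = 24.05 m (water level in the piezometer is the total head).
Head difference: h(PZ-4) − h(PZ-9) = 28.53 − 24.05 = 4.48 m.
Hydraulic gradient: i = |Δh| / L = 4.48 / 1292 = 0.00347.

i ≈ 0.00347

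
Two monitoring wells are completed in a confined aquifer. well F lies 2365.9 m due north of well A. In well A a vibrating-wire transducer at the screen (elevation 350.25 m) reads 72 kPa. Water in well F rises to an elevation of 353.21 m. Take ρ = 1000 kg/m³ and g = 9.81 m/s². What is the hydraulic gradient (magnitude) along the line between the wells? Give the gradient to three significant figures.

Pressure head at well A: ψ = P/(ρg) = 72×1000 / (1000 × 9.81) = 7.34 m.
Total head at well A: h = z + ψ = 350.25 + 7.34 = 357.59 m.
Total head at well F: h = 353.21 m (water level in the piezometer is the total head).
Head difference: h(well A) − h(well F) = 357.59 − 353.21 = 4.38 m.
Hydraulic gradient: i = |Δh| / L = 4.38 / 2365.9 = 0.00185.

i ≈ 0.00185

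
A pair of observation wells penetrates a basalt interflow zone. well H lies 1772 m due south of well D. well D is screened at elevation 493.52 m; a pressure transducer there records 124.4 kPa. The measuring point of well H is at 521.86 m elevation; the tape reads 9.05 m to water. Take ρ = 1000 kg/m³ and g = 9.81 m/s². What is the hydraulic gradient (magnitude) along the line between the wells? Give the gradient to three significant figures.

Pressure head at well D: ψ = P/(ρg) = 124.4×1000 / (1000 × 9.81) = 12.68 m.
Total head at well D: h = z + ψ = 493.52 + 12.68 = 506.20 m.
Total head at well H: h = 521.86 − 9.05 = 512.81 m.
Head difference: h(well D) − h(well H) = 506.20 − 512.81 = -6.61 m.
Hydraulic gradient: i = |Δh| / L = 6.61 / 1772 = 0.00373.

i ≈ 0.00373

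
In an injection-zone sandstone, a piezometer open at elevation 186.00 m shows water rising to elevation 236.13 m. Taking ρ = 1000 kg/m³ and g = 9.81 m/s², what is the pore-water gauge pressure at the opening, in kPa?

P ≈ 492 kPa

Pressure head ψ = h − z = 236.13 − 186.00 = 50.13 m.
P = ρgψ = 1000 × 9.81 × 50.13 = 491775 Pa ≈ 492 kPa.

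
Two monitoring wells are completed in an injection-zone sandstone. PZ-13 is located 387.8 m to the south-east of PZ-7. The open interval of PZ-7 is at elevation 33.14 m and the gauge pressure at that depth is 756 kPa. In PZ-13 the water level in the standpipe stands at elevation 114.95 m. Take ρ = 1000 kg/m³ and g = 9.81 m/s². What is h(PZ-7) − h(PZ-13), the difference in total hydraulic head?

Δh ≈ -4.75 m

Pressure head at PZ-7: ψ = P/(ρg) = 756×1000 / (1000 × 9.81) = 77.06 m.
Total head at PZ-7: h = z + ψ = 33.14 + 77.06 = 110.20 m.
Total head at PZ-13: h = 114.95 m (water level in the piezometer is the total head).
Head difference: h(PZ-7) − h(PZ-13) = 110.20 − 114.95 = -4.75 m.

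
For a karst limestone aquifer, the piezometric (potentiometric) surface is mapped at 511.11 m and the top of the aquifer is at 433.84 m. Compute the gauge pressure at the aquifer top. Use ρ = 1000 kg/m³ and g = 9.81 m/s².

Pressure head at the aquifer top: ψ = h − z = 511.11 − 433.84 = 77.27 m.
P = ρgψ = 1000 × 9.81 × 77.27 = 758019 Pa ≈ 758 kPa.

P ≈ 758 kPa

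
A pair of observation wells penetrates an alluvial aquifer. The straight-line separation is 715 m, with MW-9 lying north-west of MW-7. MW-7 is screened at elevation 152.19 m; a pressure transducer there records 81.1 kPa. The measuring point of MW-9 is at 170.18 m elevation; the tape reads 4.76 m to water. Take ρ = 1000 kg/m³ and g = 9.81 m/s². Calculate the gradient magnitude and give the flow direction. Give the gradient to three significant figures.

Pressure head at MW-7: ψ = P/(ρg) = 81.1×1000 / (1000 × 9.81) = 8.27 m.
Total head at MW-7: h = z + ψ = 152.19 + 8.27 = 160.46 m.
Total head at MW-9: h = 170.18 − 4.76 = 165.42 m.
Head difference: h(MW-7) − h(MW-9) = 160.46 − 165.42 = -4.96 m.
Hydraulic gradient: i = |Δh| / L = 4.96 / 715 = 0.00694.
Flow is from higher to lower head: from MW-9 toward MW-7, i.e. toward the south-east.

i ≈ 0.00694; groundwater flows toward the south-east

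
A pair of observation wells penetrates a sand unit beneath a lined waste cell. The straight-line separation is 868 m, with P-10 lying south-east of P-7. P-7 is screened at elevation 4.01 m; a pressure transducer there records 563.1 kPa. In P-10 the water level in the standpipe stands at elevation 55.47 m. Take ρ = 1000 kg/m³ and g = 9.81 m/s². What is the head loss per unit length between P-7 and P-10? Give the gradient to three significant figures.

i ≈ 0.00684 m/m

Pressure head at P-7: ψ = P/(ρg) = 563.1×1000 / (1000 × 9.81) = 57.40 m.
Total head at P-7: h = z + ψ = 4.01 + 57.40 = 61.41 m.
Total head at P-10: h = 55.47 m (water level in the piezometer is the total head).
Head difference: h(P-7) − h(P-10) = 61.41 − 55.47 = 5.94 m.
Hydraulic gradient: i = |Δh| / L = 5.94 / 868 = 0.00684.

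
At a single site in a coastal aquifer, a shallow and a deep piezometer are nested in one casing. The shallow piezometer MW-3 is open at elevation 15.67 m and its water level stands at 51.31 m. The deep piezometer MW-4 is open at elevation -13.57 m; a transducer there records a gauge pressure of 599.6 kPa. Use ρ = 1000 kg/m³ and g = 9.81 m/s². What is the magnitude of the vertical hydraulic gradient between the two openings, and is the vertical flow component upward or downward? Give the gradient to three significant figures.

|i_v| ≈ 0.129; vertical flow is downward

Total head at MW-3: h = 51.31 m (water level in the standpipe).
Pressure head at MW-4: ψ = P/(ρg) = 599.6×1000 / (1000 × 9.81) = 61.12 m.
Total head at MW-4: h = z + ψ = -13.57 + 61.12 = 47.55 m.
Δh = h(MW-3) − h(MW-4) = 51.31 − 47.55 = 3.76 m.
Vertical separation Δz = 15.67 − (-13.57) = 29.24 m.
|i_v| = |Δh| / Δz = 3.76 / 29.24 = 0.129.
Head is higher in the shallow piezometer, so vertical flow is downward (recharge condition).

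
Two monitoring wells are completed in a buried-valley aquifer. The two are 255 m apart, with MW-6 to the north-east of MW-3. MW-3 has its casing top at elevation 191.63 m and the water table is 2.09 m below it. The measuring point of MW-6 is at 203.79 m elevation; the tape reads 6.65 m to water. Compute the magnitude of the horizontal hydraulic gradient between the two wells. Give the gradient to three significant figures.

Total head at MW-3: h = 191.63 − 2.09 = 189.54 m.
Total head at MW-6: h = 203.79 − 6.65 = 197.14 m.
Head difference: h(MW-3) − h(MW-6) = 189.54 − 197.14 = -7.60 m.
Hydraulic gradient: i = |Δh| / L = 7.60 / 255 = 0.0298.

i ≈ 0.0298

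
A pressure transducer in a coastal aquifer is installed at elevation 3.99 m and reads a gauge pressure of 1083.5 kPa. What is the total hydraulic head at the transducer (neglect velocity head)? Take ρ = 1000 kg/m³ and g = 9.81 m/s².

h ≈ 114.44 m

ψ = P/(ρg) = 1083.5×1000 / (1000 × 9.81) = 110.45 m.
h = z + ψ = 3.99 + 110.45 = 114.44 m.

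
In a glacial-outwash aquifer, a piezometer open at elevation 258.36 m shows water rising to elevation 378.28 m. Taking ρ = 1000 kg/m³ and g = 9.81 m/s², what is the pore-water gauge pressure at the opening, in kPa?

Pressure head ψ = h − z = 378.28 − 258.36 = 119.92 m.
P = ρgψ = 1000 × 9.81 × 119.92 = 1176415 Pa ≈ 1180 kPa.

P ≈ 1180 kPa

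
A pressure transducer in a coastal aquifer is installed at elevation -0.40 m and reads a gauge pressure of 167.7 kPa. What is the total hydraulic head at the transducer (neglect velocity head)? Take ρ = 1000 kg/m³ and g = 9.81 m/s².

ψ = P/(ρg) = 167.7×1000 / (1000 × 9.81) = 17.09 m.
h = z + ψ = -0.40 + 17.09 = 16.69 m.

h ≈ 16.69 m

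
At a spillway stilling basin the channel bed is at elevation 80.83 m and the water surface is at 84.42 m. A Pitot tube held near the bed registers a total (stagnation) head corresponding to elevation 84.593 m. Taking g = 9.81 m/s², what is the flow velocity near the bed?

Near the bed, under hydrostatic conditions, the piezometric head (z + ψ) equals the free-surface elevation, 84.42 m.
Velocity head = total − piezometric = 84.593 − 84.42 = 0.173 m.
v = √(2g·h_v) = √(2 × 9.81 × 0.173) = 1.84 m/s.

v ≈ 1.84 m/s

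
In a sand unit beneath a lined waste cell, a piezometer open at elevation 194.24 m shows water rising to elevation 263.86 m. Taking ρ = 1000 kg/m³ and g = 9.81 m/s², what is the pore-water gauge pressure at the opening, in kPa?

Pressure head ψ = h − z = 263.86 − 194.24 = 69.62 m.
P = ρgψ = 1000 × 9.81 × 69.62 = 682972 Pa ≈ 683 kPa.

P ≈ 683 kPa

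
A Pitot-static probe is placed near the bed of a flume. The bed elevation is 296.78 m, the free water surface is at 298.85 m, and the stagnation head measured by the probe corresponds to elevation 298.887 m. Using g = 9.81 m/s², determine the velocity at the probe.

v ≈ 0.852 m/s

Near the bed, under hydrostatic conditions, the piezometric head (z + ψ) equals the free-surface elevation, 298.85 m.
Velocity head = total − piezometric = 298.887 − 298.85 = 0.037 m.
v = √(2g·h_v) = √(2 × 9.81 × 0.037) = 0.852 m/s.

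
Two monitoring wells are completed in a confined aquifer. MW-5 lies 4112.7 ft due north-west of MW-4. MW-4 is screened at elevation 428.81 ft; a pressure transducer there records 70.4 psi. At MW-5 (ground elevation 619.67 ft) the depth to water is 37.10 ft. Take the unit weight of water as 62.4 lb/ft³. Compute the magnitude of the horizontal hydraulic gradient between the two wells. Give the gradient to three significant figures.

i ≈ 0.00212

Pressure head at MW-4: ψ = 144·P/γ = 144 × 70.4 / 62.4 = 162.46 ft.
Total head at MW-4: h = z + ψ = 428.81 + 162.46 = 591.27 ft.
Total head at MW-5: h = 619.67 − 37.10 = 582.57 ft.
Head difference: h(MW-4) − h(MW-5) = 591.27 − 582.57 = 8.70 ft.
Hydraulic gradient: i = |Δh| / L = 8.70 / 4112.7 = 0.00212.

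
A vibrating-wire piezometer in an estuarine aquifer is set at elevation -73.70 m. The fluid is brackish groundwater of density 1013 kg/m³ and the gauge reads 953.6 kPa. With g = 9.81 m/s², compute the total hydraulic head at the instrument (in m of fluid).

ψ = P/(ρg) = 953.6×1000 / (1013 × 9.81) = 95.96 m.
h = z + ψ = -73.70 + 95.96 = 22.26 m.

h ≈ 22.26 m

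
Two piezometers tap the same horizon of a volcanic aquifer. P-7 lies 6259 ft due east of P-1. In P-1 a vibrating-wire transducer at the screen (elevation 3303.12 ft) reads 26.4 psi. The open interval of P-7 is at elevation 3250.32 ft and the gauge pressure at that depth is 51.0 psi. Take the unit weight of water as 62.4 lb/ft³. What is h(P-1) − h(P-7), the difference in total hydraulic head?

Δh ≈ -3.97 ft

Pressure head at P-1: ψ = 144·P/γ = 144 × 26.4 / 62.4 = 60.92 ft.
Total head at P-1: h = z + ψ = 3303.12 + 60.92 = 3364.04 ft.
Pressure head at P-7: ψ = 144·P/γ = 144 × 51.0 / 62.4 = 117.69 ft.
Total head at P-7: h = z + ψ = 3250.32 + 117.69 = 3368.01 ft.
Head difference: h(P-1) − h(P-7) = 3364.04 − 3368.01 = -3.97 ft.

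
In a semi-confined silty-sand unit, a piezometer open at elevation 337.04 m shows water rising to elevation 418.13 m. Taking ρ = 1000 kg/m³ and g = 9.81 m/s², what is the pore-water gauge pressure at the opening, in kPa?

Pressure head ψ = h − z = 418.13 − 337.04 = 81.09 m.
P = ρgψ = 1000 × 9.81 × 81.09 = 795493 Pa ≈ 795 kPa.

P ≈ 795 kPa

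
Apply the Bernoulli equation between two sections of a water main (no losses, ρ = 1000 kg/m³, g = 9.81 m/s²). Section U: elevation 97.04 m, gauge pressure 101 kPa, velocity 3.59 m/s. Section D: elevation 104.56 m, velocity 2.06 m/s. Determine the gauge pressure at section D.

P₂ ≈ 31.6 kPa

Pressure head at U: ψ₁ = P₁/(ρg) = 101×1000 / (1000 × 9.81) = 10.30 m.
Velocity heads: v₁²/2g = 3.59²/19.62 = 0.657 m; v₂²/2g = 2.06²/19.62 = 0.216 m.
Total head H = z₁ + ψ₁ + v₁²/2g = 97.04 + 10.30 + 0.657 = 108.00 m.
ψ₂ = H − z₂ − v₂²/2g = 108.00 − 104.56 − 0.216 = 3.22 m.
P₂ = ρgψ₂ = 1000 × 9.81 × 3.22 ≈ 31.6 kPa.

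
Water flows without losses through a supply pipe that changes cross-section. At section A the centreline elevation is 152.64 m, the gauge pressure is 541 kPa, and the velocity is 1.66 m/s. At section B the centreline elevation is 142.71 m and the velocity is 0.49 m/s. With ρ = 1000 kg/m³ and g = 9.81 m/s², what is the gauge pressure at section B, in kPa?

Pressure head at A: ψ₁ = P₁/(ρg) = 541×1000 / (1000 × 9.81) = 55.15 m.
Velocity heads: v₁²/2g = 1.66²/19.62 = 0.140 m; v₂²/2g = 0.49²/19.62 = 0.012 m.
Total head H = z₁ + ψ₁ + v₁²/2g = 152.64 + 55.15 + 0.140 = 207.93 m.
ψ₂ = H − z₂ − v₂²/2g = 207.93 − 142.71 − 0.012 = 65.21 m.
P₂ = ρgψ₂ = 1000 × 9.81 × 65.21 ≈ 640 kPa.

P₂ ≈ 640 kPa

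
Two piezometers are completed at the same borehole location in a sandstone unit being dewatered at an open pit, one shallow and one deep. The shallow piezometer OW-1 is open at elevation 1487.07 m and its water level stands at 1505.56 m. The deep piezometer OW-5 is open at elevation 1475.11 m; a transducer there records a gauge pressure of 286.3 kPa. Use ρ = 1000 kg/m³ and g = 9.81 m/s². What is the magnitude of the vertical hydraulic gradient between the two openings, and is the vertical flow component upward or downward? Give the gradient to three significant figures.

Total head at OW-1: h = 1505.56 m (water level in the standpipe).
Pressure head at OW-5: ψ = P/(ρg) = 286.3×1000 / (1000 × 9.81) = 29.18 m.
Total head at OW-5: h = z + ψ = 1475.11 + 29.18 = 1504.29 m.
Δh = h(OW-1) − h(OW-5) = 1505.56 − 1504.29 = 1.27 m.
Vertical separation Δz = 1487.07 − 1475.11 = 11.96 m.
|i_v| = |Δh| / Δz = 1.27 / 11.96 = 0.106.
Head is higher in the shallow piezometer, so vertical flow is downward (recharge condition).

|i_v| ≈ 0.106; vertical flow is downward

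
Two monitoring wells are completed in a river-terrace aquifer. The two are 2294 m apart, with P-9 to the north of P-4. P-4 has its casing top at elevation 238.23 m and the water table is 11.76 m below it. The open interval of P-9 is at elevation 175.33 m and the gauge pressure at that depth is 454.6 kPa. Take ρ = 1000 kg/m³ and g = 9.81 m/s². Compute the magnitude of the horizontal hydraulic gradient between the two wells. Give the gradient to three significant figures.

i ≈ 0.00209

Total head at P-4: h = 238.23 − 11.76 = 226.47 m.
Pressure head at P-9: ψ = P/(ρg) = 454.6×1000 / (1000 × 9.81) = 46.34 m.
Total head at P-9: h = z + ψ = 175.33 + 46.34 = 221.67 m.
Head difference: h(P-4) − h(P-9) = 226.47 − 221.67 = 4.80 m.
Hydraulic gradient: i = |Δh| / L = 4.80 / 2294 = 0.00209.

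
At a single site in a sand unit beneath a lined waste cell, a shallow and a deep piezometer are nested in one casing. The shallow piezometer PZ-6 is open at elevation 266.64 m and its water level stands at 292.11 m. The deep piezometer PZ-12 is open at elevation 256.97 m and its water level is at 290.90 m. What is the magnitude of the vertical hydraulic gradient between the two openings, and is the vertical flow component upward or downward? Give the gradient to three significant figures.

Total head at PZ-6: h = 292.11 m (water level in the standpipe).
Total head at PZ-12: h = 290.90 m.
Δh = h(PZ-6) − h(PZ-12) = 292.11 − 290.90 = 1.21 m.
Vertical separation Δz = 266.64 − 256.97 = 9.67 m.
|i_v| = |Δh| / Δz = 1.21 / 9.67 = 0.125.
Head is higher in the shallow piezometer, so vertical flow is downward (recharge condition).

|i_v| ≈ 0.125; vertical flow is downward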